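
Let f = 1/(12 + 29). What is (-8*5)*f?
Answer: -40/41 ≈ -0.97561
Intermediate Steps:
f = 1/41 ≈ 0.024390
(-8*5)*f = -8*5*(1/41) = -40*1/41 = -40/41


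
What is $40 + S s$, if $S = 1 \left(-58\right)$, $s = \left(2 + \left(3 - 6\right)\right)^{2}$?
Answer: $-18$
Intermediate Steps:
$s = 1$ ($s = \left(2 + \left(3 - 6\right)\right)^{2} = \left(2 - 3\right)^{2} = \left(-1\right)^{2} = 1$)
$S = -58$
$40 + S s = 40 - 58 = -18$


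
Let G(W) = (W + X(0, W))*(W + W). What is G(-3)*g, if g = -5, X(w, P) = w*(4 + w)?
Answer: -90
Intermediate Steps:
G(W) = 2*W**2 (G(W) = (W + 0*(4 + 0))*(W + W) = (W + 0*4)*(2*W) = (W + 0)*(2*W) = W*(2*W) = 2*W**2)
G(-3)*g = (2*(-3)**2)*(-5) = (2*9)*(-5) = 18*(-5) = -90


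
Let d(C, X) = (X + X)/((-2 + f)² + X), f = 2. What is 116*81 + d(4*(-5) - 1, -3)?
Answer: 9398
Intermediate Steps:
d(C, X) = 2 (d(C, X) = (X + X)/((-2 + 2)² + X) = (2*X)/(0² + X) = (2*X)/(0 + X) = (2*X)/X = 2)
116*81 + d(4*(-5) - 1, -3) = 116*81 + 2 = 9396 + 2 = 9398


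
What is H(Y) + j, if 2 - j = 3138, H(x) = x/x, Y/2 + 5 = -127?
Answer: -3135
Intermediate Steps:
Y = -264 (Y = -10 + 2*(-127) = -10 - 254 = -264)
H(x) = 1
j = -3136 (j = 2 - 1*3138 = 2 - 3138 = -3136)
H(Y) + j = 1 - 3136 = -3135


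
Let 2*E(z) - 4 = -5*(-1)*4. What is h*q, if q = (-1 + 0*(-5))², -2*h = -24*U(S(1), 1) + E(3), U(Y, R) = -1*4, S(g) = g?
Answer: -54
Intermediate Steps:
E(z) = 12 (E(z) = 2 + (-5*(-1)*4)/2 = 2 + (5*4)/2 = 2 + (½)*20 = 2 + 10 = 12)
U(Y, R) = -4
h = -54 (h = -(-24*(-4) + 12)/2 = -(96 + 12)/2 = -½*108 = -54)
q = 1 (q = (-1 + 0)² = (-1)² = 1)
h*q = -54*1 = -54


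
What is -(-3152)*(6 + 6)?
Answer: 37824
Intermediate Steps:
-(-3152)*(6 + 6) = -(-3152)*12 = -394*(-96) = 37824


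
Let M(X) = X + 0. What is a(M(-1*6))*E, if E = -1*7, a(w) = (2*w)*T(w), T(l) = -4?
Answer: -336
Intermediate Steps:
M(X) = X
a(w) = -8*w (a(w) = (2*w)*(-4) = -8*w)
E = -7
a(M(-1*6))*E = -(-8)*6*(-7) = -8*(-6)*(-7) = 48*(-7) = -336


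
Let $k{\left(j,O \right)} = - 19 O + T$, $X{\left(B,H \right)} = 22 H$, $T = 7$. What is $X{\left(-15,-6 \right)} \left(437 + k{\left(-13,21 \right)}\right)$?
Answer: $-5940$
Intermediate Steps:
$k{\left(j,O \right)} = 7 - 19 O$ ($k{\left(j,O \right)} = - 19 O + 7 = 7 - 19 O$)
$X{\left(-15,-6 \right)} \left(437 + k{\left(-13,21 \right)}\right) = 22 \left(-6\right) \left(437 + \left(7 - 399\right)\right) = - 132 \left(437 + \left(7 - 399\right)\right) = - 132 \left(437 - 392\right) = \left(-132\right) 45 = -5940$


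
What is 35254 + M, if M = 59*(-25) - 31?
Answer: 33748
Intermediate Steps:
M = -1506 (M = -1475 - 31 = -1506)
35254 + M = 35254 - 1506 = 33748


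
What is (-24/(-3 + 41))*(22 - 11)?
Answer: -132/19 ≈ -6.9474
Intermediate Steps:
(-24/(-3 + 41))*(22 - 11) = -24/38*11 = -24*1/38*11 = -12/19*11 = -132/19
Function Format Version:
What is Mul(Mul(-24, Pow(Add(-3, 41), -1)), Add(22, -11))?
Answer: Rational(-132, 19) ≈ -6.9474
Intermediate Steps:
Mul(Mul(-24, Pow(Add(-3, 41), -1)), Add(22, -11)) = Mul(Mul(-24, Pow(38, -1)), 11) = Mul(Mul(-24, Rational(1, 38)), 11) = Mul(Rational(-12, 19), 11) = Rational(-132, 19)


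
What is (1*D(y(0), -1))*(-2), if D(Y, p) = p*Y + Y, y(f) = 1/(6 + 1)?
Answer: 0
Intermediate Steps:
y(f) = ⅐ (y(f) = 1/7 = ⅐)
D(Y, p) = Y + Y*p (D(Y, p) = Y*p + Y = Y + Y*p)
(1*D(y(0), -1))*(-2) = (1*((1 - 1)/7))*(-2) = (1*((⅐)*0))*(-2) = (1*0)*(-2) = 0*(-2) = 0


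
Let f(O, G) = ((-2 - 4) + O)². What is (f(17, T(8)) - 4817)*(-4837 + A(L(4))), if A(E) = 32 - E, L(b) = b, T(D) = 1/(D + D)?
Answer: 22583064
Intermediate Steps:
T(D) = 1/(2*D)
f(O, G) = (-6 + O)²
(f(17, T(8)) - 4817)*(-4837 + A(L(4))) = ((-6 + 17)² - 4817)*(-4837 + (32 - 1*4)) = (11² - 4817)*(-4837 + (32 - 4)) = (121 - 4817)*(-4837 + 28) = -4696*(-4809) = 22583064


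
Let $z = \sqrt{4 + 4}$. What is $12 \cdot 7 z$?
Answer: $168 \sqrt{2} \approx 237.59$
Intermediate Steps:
$z = 2 \sqrt{2}$ ($z = \sqrt{8} = 2 \sqrt{2} \approx 2.8284$)
$12 \cdot 7 z = 12 \cdot 7 \cdot 2 \sqrt{2} = 84 \cdot 2 \sqrt{2} = 168 \sqrt{2}$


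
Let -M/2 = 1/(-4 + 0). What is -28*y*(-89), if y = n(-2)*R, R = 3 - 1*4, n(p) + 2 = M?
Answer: 3738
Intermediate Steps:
M = ½ (M = -2/(-4 + 0) = -2/(-4) = -2*(-¼) = ½ ≈ 0.50000)
n(p) = -3/2 (n(p) = -2 + ½ = -3/2)
R = -1 (R = 3 - 4 = -1)
y = 3/2 (y = -3/2*(-1) = 3/2 ≈ 1.5000)
-28*y*(-89) = -28*3/2*(-89) = -42*(-89) = 3738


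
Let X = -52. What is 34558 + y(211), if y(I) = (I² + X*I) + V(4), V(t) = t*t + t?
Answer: 68127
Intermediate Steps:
V(t) = t + t² (V(t) = t² + t = t + t²)
y(I) = 20 + I² - 52*I (y(I) = (I² - 52*I) + 4*(1 + 4) = (I² - 52*I) + 4*5 = (I² - 52*I) + 20 = 20 + I² - 52*I)
34558 + y(211) = 34558 + (20 + 211² - 52*211) = 34558 + (20 + 44521 - 10972) = 34558 + 33569 = 68127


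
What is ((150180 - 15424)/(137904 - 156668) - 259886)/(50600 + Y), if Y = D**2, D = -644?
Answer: -406386305/727630392 ≈ -0.55851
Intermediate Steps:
Y = 414736 (Y = (-644)**2 = 414736)
((150180 - 15424)/(137904 - 156668) - 259886)/(50600 + Y) = ((150180 - 15424)/(137904 - 156668) - 259886)/(50600 + 414736) = (134756/(-18764) - 259886)/465336 = (134756*(-1/18764) - 259886)*(1/465336) = (-33689/4691 - 259886)*(1/465336) = -1219158915/4691*1/465336 = -406386305/727630392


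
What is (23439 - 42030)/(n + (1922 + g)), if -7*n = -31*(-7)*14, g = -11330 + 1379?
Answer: 6197/2821 ≈ 2.1967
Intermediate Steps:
g = -9951
n = -434 (n = -(-31*(-7))*14/7 = -31*14 = -⅐*3038 = -434)
(23439 - 42030)/(n + (1922 + g)) = (23439 - 42030)/(-434 + (1922 - 9951)) = -18591/(-434 - 8029) = -18591/(-8463) = -18591*(-1/8463) = 6197/2821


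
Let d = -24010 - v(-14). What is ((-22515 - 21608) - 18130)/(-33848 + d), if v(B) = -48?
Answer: 20751/19270 ≈ 1.0769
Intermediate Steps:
d = -23962 (d = -24010 - 1*(-48) = -24010 + 48 = -23962)
((-22515 - 21608) - 18130)/(-33848 + d) = ((-22515 - 21608) - 18130)/(-33848 - 23962) = (-44123 - 18130)/(-57810) = -62253*(-1/57810) = 20751/19270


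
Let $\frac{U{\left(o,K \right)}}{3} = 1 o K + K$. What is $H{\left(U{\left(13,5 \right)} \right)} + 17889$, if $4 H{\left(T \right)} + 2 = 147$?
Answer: $\frac{71701}{4} \approx 17925.0$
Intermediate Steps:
$U{\left(o,K \right)} = 3 K + 3 K o$ ($U{\left(o,K \right)} = 3 \left(1 o K + K\right) = 3 \left(o K + K\right) = 3 \left(K o + K\right) = 3 \left(K + K o\right) = 3 K + 3 K o$)
$H{\left(T \right)} = \frac{145}{4}$ ($H{\left(T \right)} = - \frac{1}{2} + \frac{1}{4} \cdot 147 = - \frac{1}{2} + \frac{147}{4} = \frac{145}{4}$)
$H{\left(U{\left(13,5 \right)} \right)} + 17889 = \frac{145}{4} + 17889 = \frac{71701}{4}$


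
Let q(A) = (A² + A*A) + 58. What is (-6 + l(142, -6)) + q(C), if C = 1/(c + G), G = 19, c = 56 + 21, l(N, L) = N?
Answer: 893953/4608 ≈ 194.00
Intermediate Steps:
c = 77
C = 1/96 (C = 1/(77 + 19) = 1/96 ≈ 0.010417)
q(A) = 58 + 2*A² (q(A) = (A² + A²) + 58 = 2*A² + 58 = 58 + 2*A²)
(-6 + l(142, -6)) + q(C) = (-6 + 142) + (58 + 2*(1/96)²) = 136 + (58 + 2*(1/9216)) = 136 + (58 + 1/4608) = 136 + 267265/4608 = 893953/4608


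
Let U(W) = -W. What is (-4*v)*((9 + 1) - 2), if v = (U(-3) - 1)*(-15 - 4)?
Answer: 1216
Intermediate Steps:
v = -38 (v = (-1*(-3) - 1)*(-15 - 4) = (3 - 1)*(-19) = 2*(-19) = -38)
(-4*v)*((9 + 1) - 2) = (-4*(-38))*((9 + 1) - 2) = 152*(10 - 2) = 152*8 = 1216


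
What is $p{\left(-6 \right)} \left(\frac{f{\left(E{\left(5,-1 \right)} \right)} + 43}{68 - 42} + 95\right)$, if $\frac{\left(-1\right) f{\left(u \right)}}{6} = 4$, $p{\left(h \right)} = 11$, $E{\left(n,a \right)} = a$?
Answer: $\frac{27379}{26} \approx 1053.0$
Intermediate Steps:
$f{\left(u \right)} = -24$ ($f{\left(u \right)} = \left(-6\right) 4 = -24$)
$p{\left(-6 \right)} \left(\frac{f{\left(E{\left(5,-1 \right)} \right)} + 43}{68 - 42} + 95\right) = 11 \left(\frac{-24 + 43}{68 - 42} + 95\right) = 11 \left(\frac{19}{26} + 95\right) = 11 \cdot \frac{2489}{26} = \frac{27379}{26}$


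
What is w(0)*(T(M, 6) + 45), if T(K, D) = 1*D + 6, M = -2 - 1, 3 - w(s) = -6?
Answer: 513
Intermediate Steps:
w(s) = 9 (w(s) = 3 - 1*(-6) = 3 + 6 = 9)
M = -3
T(K, D) = 6 + D (T(K, D) = D + 6 = 6 + D)
w(0)*(T(M, 6) + 45) = 9*((6 + 6) + 45) = 9*(12 + 45) = 9*57 = 513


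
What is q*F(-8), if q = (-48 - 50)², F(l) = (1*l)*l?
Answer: 614656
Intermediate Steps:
F(l) = l² (F(l) = l*l = l²)
q = 9604 (q = (-98)² = 9604)
q*F(-8) = 9604*(-8)² = 9604*64 = 614656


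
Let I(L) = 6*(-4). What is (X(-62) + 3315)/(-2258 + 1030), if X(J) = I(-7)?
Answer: -3291/1228 ≈ -2.6800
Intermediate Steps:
I(L) = -24
X(J) = -24
(X(-62) + 3315)/(-2258 + 1030) = (-24 + 3315)/(-2258 + 1030) = 3291/(-1228) = 3291*(-1/1228) = -3291/1228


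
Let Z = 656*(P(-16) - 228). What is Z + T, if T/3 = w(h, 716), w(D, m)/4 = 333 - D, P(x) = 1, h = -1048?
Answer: -132340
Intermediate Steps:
w(D, m) = 1332 - 4*D (w(D, m) = 4*(333 - D) = 1332 - 4*D)
T = 16572 (T = 3*(1332 - 4*(-1048)) = 3*(1332 + 4192) = 3*5524 = 16572)
Z = -148912 (Z = 656*(1 - 228) = 656*(-227) = -148912)
Z + T = -148912 + 16572 = -132340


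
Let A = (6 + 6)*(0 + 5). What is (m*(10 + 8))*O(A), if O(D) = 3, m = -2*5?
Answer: -540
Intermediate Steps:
A = 60 (A = 12*5 = 60)
m = -10
(m*(10 + 8))*O(A) = -10*(10 + 8)*3 = -10*18*3 = -180*3 = -540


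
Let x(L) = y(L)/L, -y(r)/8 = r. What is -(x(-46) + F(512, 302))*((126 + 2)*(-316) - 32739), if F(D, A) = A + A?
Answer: 43619452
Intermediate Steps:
y(r) = -8*r
F(D, A) = 2*A
x(L) = -8 (x(L) = (-8*L)/L = -8)
-(x(-46) + F(512, 302))*((126 + 2)*(-316) - 32739) = -(-8 + 2*302)*((126 + 2)*(-316) - 32739) = -(-8 + 604)*(128*(-316) - 32739) = -596*(-40448 - 32739) = -596*(-73187) = -1*(-43619452) = 43619452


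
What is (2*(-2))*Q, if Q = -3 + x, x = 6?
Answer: -12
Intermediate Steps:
Q = 3 (Q = -3 + 6 = 3)
(2*(-2))*Q = (2*(-2))*3 = -4*3 = -12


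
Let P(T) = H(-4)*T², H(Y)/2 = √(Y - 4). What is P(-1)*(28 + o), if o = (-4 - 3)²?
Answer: 308*I*√2 ≈ 435.58*I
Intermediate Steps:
H(Y) = 2*√(-4 + Y) (H(Y) = 2*√(Y - 4) = 2*√(-4 + Y))
P(T) = 4*I*√2*T² (P(T) = (2*√(-4 - 4))*T² = (2*√(-8))*T² = (2*(2*I*√2))*T² = (4*I*√2)*T² = 4*I*√2*T²)
o = 49 (o = (-7)² = 49)
P(-1)*(28 + o) = (4*I*√2*(-1)²)*(28 + 49) = (4*I*√2*1)*77 = (4*I*√2)*77 = 308*I*√2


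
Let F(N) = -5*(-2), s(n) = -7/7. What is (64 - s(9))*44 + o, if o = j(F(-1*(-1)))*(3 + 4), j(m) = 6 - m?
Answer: 2832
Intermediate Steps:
s(n) = -1 (s(n) = -7*⅐ = -1)
F(N) = 10
o = -28 (o = (6 - 1*10)*(3 + 4) = (6 - 10)*7 = -4*7 = -28)
(64 - s(9))*44 + o = (64 - 1*(-1))*44 - 28 = (64 + 1)*44 - 28 = 65*44 - 28 = 2860 - 28 = 2832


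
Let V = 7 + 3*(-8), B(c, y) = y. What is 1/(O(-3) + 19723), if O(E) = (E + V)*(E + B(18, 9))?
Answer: 1/19603 ≈ 5.1013e-5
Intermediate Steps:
V = -17 (V = 7 - 24 = -17)
O(E) = (-17 + E)*(9 + E) (O(E) = (E - 17)*(E + 9) = (-17 + E)*(9 + E))
1/(O(-3) + 19723) = 1/((-153 + (-3)² - 8*(-3)) + 19723) = 1/((-153 + 9 + 24) + 19723) = 1/(-120 + 19723) = 1/19603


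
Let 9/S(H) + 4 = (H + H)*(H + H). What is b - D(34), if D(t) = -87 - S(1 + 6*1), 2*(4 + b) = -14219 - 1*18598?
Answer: -1044829/64 ≈ -16325.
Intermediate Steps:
b = -32825/2 (b = -4 + (-14219 - 1*18598)/2 = -4 + (-14219 - 18598)/2 = -4 + (1/2)*(-32817) = -4 - 32817/2 = -32825/2 ≈ -16413.)
S(H) = 9/(-4 + 4*H**2) (S(H) = 9/(-4 + (H + H)*(H + H)) = 9/(-4 + (2*H)*(2*H)) = 9/(-4 + 4*H**2))
D(t) = -5571/64 (D(t) = -87 - 9/(4*(-1 + (1 + 6*1)**2)) = -87 - 9/(4*(-1 + (1 + 6)**2)) = -87 - 9/(4*(-1 + 7**2)) = -87 - 9/(4*(-1 + 49)) = -87 - 9/(4*48) = -87 - 1*3/64 = -87 - 3/64 = -5571/64)
b - D(34) = -32825/2 - 1*(-5571/64) = -32825/2 + 5571/64 = -1044829/64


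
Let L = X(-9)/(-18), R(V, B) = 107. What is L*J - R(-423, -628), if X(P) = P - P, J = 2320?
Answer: -107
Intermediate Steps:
X(P) = 0
L = 0 (L = 0/(-18) = 0*(-1/18) = 0)
L*J - R(-423, -628) = 0*2320 - 1*107 = 0 - 107 = -107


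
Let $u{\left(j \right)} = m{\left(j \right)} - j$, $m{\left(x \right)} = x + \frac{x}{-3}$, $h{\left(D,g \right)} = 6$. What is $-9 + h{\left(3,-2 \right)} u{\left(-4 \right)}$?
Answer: $-1$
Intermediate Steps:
$m{\left(x \right)} = \frac{2 x}{3}$ ($m{\left(x \right)} = x + x \left(- \frac{1}{3}\right) = x - \frac{x}{3} = \frac{2 x}{3}$)
$u{\left(j \right)} = - \frac{j}{3}$ ($u{\left(j \right)} = \frac{2 j}{3} - j = - \frac{j}{3}$)
$-9 + h{\left(3,-2 \right)} u{\left(-4 \right)} = -9 + 6 \left(\left(- \frac{1}{3}\right) \left(-4\right)\right) = -9 + 6 \cdot \frac{4}{3} = -9 + 8 = -1$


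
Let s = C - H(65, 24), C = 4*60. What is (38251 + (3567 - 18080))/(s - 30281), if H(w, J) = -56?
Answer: -23738/29985 ≈ -0.79166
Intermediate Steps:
C = 240
s = 296 (s = 240 - 1*(-56) = 240 + 56 = 296)
(38251 + (3567 - 18080))/(s - 30281) = (38251 + (3567 - 18080))/(296 - 30281) = (38251 - 14513)/(-29985) = 23738*(-1/29985) = -23738/29985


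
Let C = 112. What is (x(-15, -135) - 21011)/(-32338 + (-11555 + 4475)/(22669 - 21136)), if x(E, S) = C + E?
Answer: 5343527/8263539 ≈ 0.64664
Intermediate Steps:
x(E, S) = 112 + E
(x(-15, -135) - 21011)/(-32338 + (-11555 + 4475)/(22669 - 21136)) = ((112 - 15) - 21011)/(-32338 + (-11555 + 4475)/(22669 - 21136)) = (97 - 21011)/(-32338 - 7080/1533) = -20914/(-32338 - 7080*1/1533) = -20914/(-32338 - 2360/511) = -20914/(-16527078/511) = -20914*(-511/16527078) = 5343527/8263539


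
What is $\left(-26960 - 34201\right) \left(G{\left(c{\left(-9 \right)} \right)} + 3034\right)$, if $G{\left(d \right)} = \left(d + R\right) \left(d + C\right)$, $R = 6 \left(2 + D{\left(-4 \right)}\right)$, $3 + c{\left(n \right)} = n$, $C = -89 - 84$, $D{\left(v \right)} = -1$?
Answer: $-253451184$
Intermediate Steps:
$C = -173$
$c{\left(n \right)} = -3 + n$
$R = 6$ ($R = 6 \left(2 - 1\right) = 6 \cdot 1 = 6$)
$G{\left(d \right)} = \left(-173 + d\right) \left(6 + d\right)$ ($G{\left(d \right)} = \left(d + 6\right) \left(d - 173\right) = \left(6 + d\right) \left(-173 + d\right) = \left(-173 + d\right) \left(6 + d\right)$)
$\left(-26960 - 34201\right) \left(G{\left(c{\left(-9 \right)} \right)} + 3034\right) = \left(-26960 - 34201\right) \left(\left(-1038 + \left(-3 - 9\right)^{2} - 167 \left(-3 - 9\right)\right) + 3034\right) = - 61161 \left(\left(-1038 + \left(-12\right)^{2} - -2004\right) + 3034\right) = - 61161 \left(\left(-1038 + 144 + 2004\right) + 3034\right) = - 61161 \left(1110 + 3034\right) = \left(-61161\right) 4144 = -253451184$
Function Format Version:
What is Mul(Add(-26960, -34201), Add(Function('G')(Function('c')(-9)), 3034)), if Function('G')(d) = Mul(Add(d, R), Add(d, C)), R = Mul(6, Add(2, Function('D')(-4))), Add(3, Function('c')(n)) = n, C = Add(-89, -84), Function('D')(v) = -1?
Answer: -253451184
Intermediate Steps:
C = -173
Function('c')(n) = Add(-3, n)
R = 6 (R = Mul(6, Add(2, -1)) = Mul(6, 1) = 6)
Function('G')(d) = Mul(Add(-173, d), Add(6, d)) (Function('G')(d) = Mul(Add(d, 6), Add(d, -173)) = Mul(Add(6, d), Add(-173, d)) = Mul(Add(-173, d), Add(6, d)))
Mul(Add(-26960, -34201), Add(Function('G')(Function('c')(-9)), 3034)) = Mul(Add(-26960, -34201), Add(Add(-1038, Pow(Add(-3, -9), 2), Mul(-167, Add(-3, -9))), 3034)) = Mul(-61161, Add(Add(-1038, Pow(-12, 2), Mul(-167, -12)), 3034)) = Mul(-61161, Add(Add(-1038, 144, 2004), 3034)) = Mul(-61161, Add(1110, 3034)) = Mul(-61161, 4144) = -253451184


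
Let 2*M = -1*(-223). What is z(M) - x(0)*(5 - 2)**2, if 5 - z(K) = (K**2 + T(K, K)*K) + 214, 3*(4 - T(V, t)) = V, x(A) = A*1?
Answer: -53659/6 ≈ -8943.2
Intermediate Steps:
x(A) = A
M = 223/2 (M = (-1*(-223))/2 = (1/2)*223 = 223/2 ≈ 111.50)
T(V, t) = 4 - V/3
z(K) = -209 - K**2 - K*(4 - K/3) (z(K) = 5 - ((K**2 + (4 - K/3)*K) + 214) = 5 - ((K**2 + K*(4 - K/3)) + 214) = 5 - (214 + K**2 + K*(4 - K/3)) = 5 + (-214 - K**2 - K*(4 - K/3)) = -209 - K**2 - K*(4 - K/3))
z(M) - x(0)*(5 - 2)**2 = (-209 - (223/2)**2 + (1/3)*(223/2)*(-12 + 223/2)) - 0*(5 - 2)**2 = (-209 - 1*49729/4 + (1/3)*(223/2)*(199/2)) - 0*3**2 = (-209 - 49729/4 + 44377/12) - 0*9 = -53659/6 - 1*0 = -53659/6 + 0 = -53659/6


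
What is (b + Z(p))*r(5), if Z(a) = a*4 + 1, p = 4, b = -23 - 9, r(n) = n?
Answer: -75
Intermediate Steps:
b = -32
Z(a) = 1 + 4*a (Z(a) = 4*a + 1 = 1 + 4*a)
(b + Z(p))*r(5) = (-32 + (1 + 4*4))*5 = (-32 + (1 + 16))*5 = (-32 + 17)*5 = -15*5 = -75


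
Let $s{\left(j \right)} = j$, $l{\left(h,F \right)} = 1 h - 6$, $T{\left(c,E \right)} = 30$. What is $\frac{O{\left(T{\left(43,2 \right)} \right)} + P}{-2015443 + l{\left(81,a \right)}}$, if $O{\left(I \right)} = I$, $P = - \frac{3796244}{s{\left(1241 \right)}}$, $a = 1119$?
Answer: $\frac{1879507}{1250535844} \approx 0.001503$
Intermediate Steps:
$l{\left(h,F \right)} = -6 + h$ ($l{\left(h,F \right)} = h - 6 = -6 + h$)
$P = - \frac{3796244}{1241} \approx -3059.0$
$\frac{O{\left(T{\left(43,2 \right)} \right)} + P}{-2015443 + l{\left(81,a \right)}} = \frac{30 - \frac{3796244}{1241}}{-2015443 + \left(-6 + 81\right)} = - \frac{3759014}{1241 \left(-2015443 + 75\right)} = - \frac{3759014}{1241 \left(-2015368\right)} = \left(- \frac{3759014}{1241}\right) \left(- \frac{1}{2015368}\right) = \frac{1879507}{1250535844}$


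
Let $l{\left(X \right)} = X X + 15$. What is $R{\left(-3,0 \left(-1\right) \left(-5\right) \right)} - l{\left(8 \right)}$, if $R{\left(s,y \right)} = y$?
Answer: $-79$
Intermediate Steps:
$l{\left(X \right)} = 15 + X^{2}$ ($l{\left(X \right)} = X^{2} + 15 = 15 + X^{2}$)
$R{\left(-3,0 \left(-1\right) \left(-5\right) \right)} - l{\left(8 \right)} = 0 \left(-1\right) \left(-5\right) - \left(15 + 8^{2}\right) = 0 \left(-5\right) - \left(15 + 64\right) = 0 - 79 = -79$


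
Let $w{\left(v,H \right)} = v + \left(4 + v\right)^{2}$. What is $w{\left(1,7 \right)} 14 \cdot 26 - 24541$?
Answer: $-15077$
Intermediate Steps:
$w{\left(1,7 \right)} 14 \cdot 26 - 24541 = \left(1 + \left(4 + 1\right)^{2}\right) 14 \cdot 26 - 24541 = \left(1 + 5^{2}\right) 14 \cdot 26 - 24541 = \left(1 + 25\right) 14 \cdot 26 - 24541 = 26 \cdot 14 \cdot 26 - 24541 = 364 \cdot 26 - 24541 = 9464 - 24541 = -15077$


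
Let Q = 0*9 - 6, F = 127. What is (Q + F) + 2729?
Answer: 2850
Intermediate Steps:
Q = -6 (Q = 0 - 6 = -6)
(Q + F) + 2729 = (-6 + 127) + 2729 = 121 + 2729 = 2850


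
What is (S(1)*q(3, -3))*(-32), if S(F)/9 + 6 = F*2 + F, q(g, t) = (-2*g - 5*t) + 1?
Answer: 8640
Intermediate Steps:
q(g, t) = 1 - 5*t - 2*g (q(g, t) = (-5*t - 2*g) + 1 = 1 - 5*t - 2*g)
S(F) = -54 + 27*F (S(F) = -54 + 9*(F*2 + F) = -54 + 9*(2*F + F) = -54 + 9*(3*F) = -54 + 27*F)
(S(1)*q(3, -3))*(-32) = ((-54 + 27*1)*(1 - 5*(-3) - 2*3))*(-32) = ((-54 + 27)*(1 + 15 - 6))*(-32) = -27*10*(-32) = -270*(-32) = 8640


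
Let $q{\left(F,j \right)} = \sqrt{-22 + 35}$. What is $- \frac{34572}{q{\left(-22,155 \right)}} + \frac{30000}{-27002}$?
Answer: $- \frac{15000}{13501} - \frac{34572 \sqrt{13}}{13} \approx -9589.7$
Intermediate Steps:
$q{\left(F,j \right)} = \sqrt{13}$
$- \frac{34572}{q{\left(-22,155 \right)}} + \frac{30000}{-27002} = - \frac{34572}{\sqrt{13}} + \frac{30000}{-27002} = - 34572 \frac{\sqrt{13}}{13} + 30000 \left(- \frac{1}{27002}\right) = - \frac{34572 \sqrt{13}}{13} - \frac{15000}{13501} = - \frac{15000}{13501} - \frac{34572 \sqrt{13}}{13}$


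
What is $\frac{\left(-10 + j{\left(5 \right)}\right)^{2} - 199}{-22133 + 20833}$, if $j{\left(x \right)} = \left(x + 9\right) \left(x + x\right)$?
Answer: $- \frac{16701}{1300} \approx -12.847$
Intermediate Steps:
$j{\left(x \right)} = 2 x \left(9 + x\right)$ ($j{\left(x \right)} = \left(9 + x\right) 2 x = 2 x \left(9 + x\right)$)
$\frac{\left(-10 + j{\left(5 \right)}\right)^{2} - 199}{-22133 + 20833} = \frac{\left(-10 + 2 \cdot 5 \left(9 + 5\right)\right)^{2} - 199}{-22133 + 20833} = \frac{\left(-10 + 2 \cdot 5 \cdot 14\right)^{2} - 199}{-1300} = \left(\left(-10 + 140\right)^{2} - 199\right) \left(- \frac{1}{1300}\right) = \left(130^{2} - 199\right) \left(- \frac{1}{1300}\right) = \left(16900 - 199\right) \left(- \frac{1}{1300}\right) = 16701 \left(- \frac{1}{1300}\right) = - \frac{16701}{1300}$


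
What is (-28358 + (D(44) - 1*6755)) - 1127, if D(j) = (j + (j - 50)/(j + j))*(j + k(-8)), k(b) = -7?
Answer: -1523039/44 ≈ -34615.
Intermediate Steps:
D(j) = (-7 + j)*(j + (-50 + j)/(2*j)) (D(j) = (j + (j - 50)/(j + j))*(j - 7) = (j + (-50 + j)/((2*j)))*(-7 + j) = (j + (-50 + j)*(1/(2*j)))*(-7 + j) = (j + (-50 + j)/(2*j))*(-7 + j) = (-7 + j)*(j + (-50 + j)/(2*j)))
(-28358 + (D(44) - 1*6755)) - 1127 = (-28358 + ((-57/2 + 44² + 175/44 - 13/2*44) - 1*6755)) - 1127 = (-28358 + ((-57/2 + 1936 + 175*(1/44) - 286) - 6755)) - 1127 = (-28358 + ((-57/2 + 1936 + 175/44 - 286) - 6755)) - 1127 = (-28358 + (71521/44 - 6755)) - 1127 = (-28358 - 225699/44) - 1127 = -1473451/44 - 1127 = -1523039/44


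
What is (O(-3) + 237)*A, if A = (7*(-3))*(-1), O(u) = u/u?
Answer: 4998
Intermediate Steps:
O(u) = 1
A = 21 (A = -21*(-1) = 21)
(O(-3) + 237)*A = (1 + 237)*21 = 238*21 = 4998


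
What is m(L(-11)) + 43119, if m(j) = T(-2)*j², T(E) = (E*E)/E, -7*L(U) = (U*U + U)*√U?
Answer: 2379031/49 ≈ 48552.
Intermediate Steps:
L(U) = -√U*(U + U²)/7 (L(U) = -(U*U + U)*√U/7 = -(U² + U)*√U/7 = -(U + U²)*√U/7 = -√U*(U + U²)/7)
T(E) = E (T(E) = E²/E = E)
m(j) = -2*j²
m(L(-11)) + 43119 = -2*(-1331*(-1 - 1*(-11))²/49) + 43119 = -2*(-1331*(-1 + 11)²/49) + 43119 = -2*((⅐)*(-11*I*√11)*10)² + 43119 = -2*(-110*I*√11/7)² + 43119 = -2*(-133100/49) + 43119 = 266200/49 + 43119 = 2379031/49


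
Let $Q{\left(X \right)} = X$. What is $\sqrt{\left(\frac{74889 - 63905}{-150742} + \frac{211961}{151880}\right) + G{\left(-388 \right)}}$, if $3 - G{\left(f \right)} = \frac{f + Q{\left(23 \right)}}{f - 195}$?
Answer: $\frac{\sqrt{41161808898587568748539730}}{3336901790420} \approx 1.9227$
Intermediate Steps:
$G{\left(f \right)} = 3 - \frac{23 + f}{-195 + f}$ ($G{\left(f \right)} = 3 - \frac{f + 23}{f - 195} = 3 - \frac{23 + f}{-195 + f}$)
$\sqrt{\left(\frac{74889 - 63905}{-150742} + \frac{211961}{151880}\right) + G{\left(-388 \right)}} = \sqrt{\left(\frac{74889 - 63905}{-150742} + \frac{211961}{151880}\right) + \frac{2 \left(-304 - 388\right)}{-195 - 388}} = \sqrt{\left(10984 \left(- \frac{1}{150742}\right) + 211961 \cdot \frac{1}{151880}\right) + 2 \frac{1}{-583} \left(-692\right)} = \sqrt{\left(- \frac{5492}{75371} + \frac{211961}{151880}\right) + 2 \left(- \frac{1}{583}\right) \left(-692\right)} = \sqrt{\frac{15141587571}{11447347480} + \frac{1384}{583}} = \sqrt{\frac{24670674466213}{6673803580840}} = \frac{\sqrt{41161808898587568748539730}}{3336901790420}$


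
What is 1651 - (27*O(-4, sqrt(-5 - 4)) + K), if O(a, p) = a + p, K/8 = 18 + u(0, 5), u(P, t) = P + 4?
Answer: 1583 - 81*I ≈ 1583.0 - 81.0*I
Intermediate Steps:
u(P, t) = 4 + P
K = 176 (K = 8*(18 + (4 + 0)) = 8*(18 + 4) = 8*22 = 176)
1651 - (27*O(-4, sqrt(-5 - 4)) + K) = 1651 - (27*(-4 + sqrt(-5 - 4)) + 176) = 1651 - (27*(-4 + sqrt(-9)) + 176) = 1651 - (27*(-4 + 3*I) + 176) = 1651 - ((-108 + 81*I) + 176) = 1651 - (68 + 81*I) = 1651 + (-68 - 81*I) = 1583 - 81*I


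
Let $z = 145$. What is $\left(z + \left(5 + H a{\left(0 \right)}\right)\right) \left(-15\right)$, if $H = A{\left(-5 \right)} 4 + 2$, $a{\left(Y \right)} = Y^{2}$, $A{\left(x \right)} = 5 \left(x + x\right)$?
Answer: $-2250$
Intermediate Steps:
$A{\left(x \right)} = 10 x$ ($A{\left(x \right)} = 5 \cdot 2 x = 10 x$)
$H = -198$ ($H = 10 \left(-5\right) 4 + 2 = \left(-50\right) 4 + 2 = -200 + 2 = -198$)
$\left(z + \left(5 + H a{\left(0 \right)}\right)\right) \left(-15\right) = \left(145 + \left(5 - 198 \cdot 0^{2}\right)\right) \left(-15\right) = \left(145 + \left(5 - 0\right)\right) \left(-15\right) = \left(145 + \left(5 + 0\right)\right) \left(-15\right) = \left(145 + 5\right) \left(-15\right) = 150 \left(-15\right) = -2250$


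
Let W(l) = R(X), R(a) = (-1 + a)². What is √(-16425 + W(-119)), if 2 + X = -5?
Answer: I*√16361 ≈ 127.91*I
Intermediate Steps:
X = -7 (X = -2 - 5 = -7)
W(l) = 64 (W(l) = (-1 - 7)² = (-8)² = 64)
√(-16425 + W(-119)) = √(-16425 + 64) = √(-16361) = I*√16361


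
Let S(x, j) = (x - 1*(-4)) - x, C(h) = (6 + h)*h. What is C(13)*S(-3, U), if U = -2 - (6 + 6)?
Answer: 988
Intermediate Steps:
C(h) = h*(6 + h)
U = -14 (U = -2 - 1*12 = -2 - 12 = -14)
S(x, j) = 4 (S(x, j) = (x + 4) - x = (4 + x) - x = 4)
C(13)*S(-3, U) = (13*(6 + 13))*4 = (13*19)*4 = 247*4 = 988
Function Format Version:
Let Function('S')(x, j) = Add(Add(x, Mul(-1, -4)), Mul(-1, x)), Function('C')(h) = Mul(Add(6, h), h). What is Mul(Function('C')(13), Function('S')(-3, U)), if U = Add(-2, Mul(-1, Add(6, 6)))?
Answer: 988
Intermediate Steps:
Function('C')(h) = Mul(h, Add(6, h))
U = -14 (U = Add(-2, Mul(-1, 12)) = Add(-2, -12) = -14)
Function('S')(x, j) = 4 (Function('S')(x, j) = Add(Add(x, 4), Mul(-1, x)) = Add(Add(4, x), Mul(-1, x)) = 4)
Mul(Function('C')(13), Function('S')(-3, U)) = Mul(Mul(13, Add(6, 13)), 4) = Mul(Mul(13, 19), 4) = Mul(247, 4) = 988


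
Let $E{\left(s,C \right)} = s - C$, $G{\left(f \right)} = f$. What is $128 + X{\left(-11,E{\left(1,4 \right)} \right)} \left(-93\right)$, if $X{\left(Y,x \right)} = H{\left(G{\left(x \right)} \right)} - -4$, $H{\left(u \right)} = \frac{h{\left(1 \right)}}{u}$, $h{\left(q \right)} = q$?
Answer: $-213$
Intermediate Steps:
$H{\left(u \right)} = \frac{1}{u}$ ($H{\left(u \right)} = 1 \frac{1}{u} = \frac{1}{u}$)
$X{\left(Y,x \right)} = 4 + \frac{1}{x}$ ($X{\left(Y,x \right)} = \frac{1}{x} - -4 = \frac{1}{x} + 4 = 4 + \frac{1}{x}$)
$128 + X{\left(-11,E{\left(1,4 \right)} \right)} \left(-93\right) = 128 + \left(4 + \frac{1}{1 - 4}\right) \left(-93\right) = 128 + \left(4 + \frac{1}{-3}\right) \left(-93\right) = 128 + \left(4 - \frac{1}{3}\right) \left(-93\right) = 128 + \frac{11}{3} \left(-93\right) = 128 - 341 = -213$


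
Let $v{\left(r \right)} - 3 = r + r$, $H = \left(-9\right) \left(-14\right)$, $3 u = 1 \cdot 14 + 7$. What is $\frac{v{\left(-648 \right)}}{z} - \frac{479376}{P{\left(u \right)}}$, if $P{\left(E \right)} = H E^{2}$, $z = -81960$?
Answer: $- \frac{727438407}{9370760} \approx -77.629$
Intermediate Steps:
$u = 7$ ($u = \frac{1 \cdot 14 + 7}{3} = \frac{14 + 7}{3} = \frac{1}{3} \cdot 21 = 7$)
$H = 126$
$P{\left(E \right)} = 126 E^{2}$
$v{\left(r \right)} = 3 + 2 r$ ($v{\left(r \right)} = 3 + \left(r + r\right) = 3 + 2 r$)
$\frac{v{\left(-648 \right)}}{z} - \frac{479376}{P{\left(u \right)}} = \frac{3 + 2 \left(-648\right)}{-81960} - \frac{479376}{126 \cdot 7^{2}} = \left(3 - 1296\right) \left(- \frac{1}{81960}\right) - \frac{479376}{126 \cdot 49} = \left(-1293\right) \left(- \frac{1}{81960}\right) - \frac{479376}{6174} = \frac{431}{27320} - \frac{26632}{343} = - \frac{727438407}{9370760}$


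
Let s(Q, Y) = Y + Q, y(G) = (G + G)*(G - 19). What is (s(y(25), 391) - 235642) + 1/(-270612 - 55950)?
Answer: -76726068463/326562 ≈ -2.3495e+5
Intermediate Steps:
y(G) = 2*G*(-19 + G) (y(G) = (2*G)*(-19 + G) = 2*G*(-19 + G))
s(Q, Y) = Q + Y
(s(y(25), 391) - 235642) + 1/(-270612 - 55950) = ((2*25*(-19 + 25) + 391) - 235642) + 1/(-270612 - 55950) = ((2*25*6 + 391) - 235642) + 1/(-326562) = ((300 + 391) - 235642) - 1/326562 = (691 - 235642) - 1/326562 = -234951 - 1/326562 = -76726068463/326562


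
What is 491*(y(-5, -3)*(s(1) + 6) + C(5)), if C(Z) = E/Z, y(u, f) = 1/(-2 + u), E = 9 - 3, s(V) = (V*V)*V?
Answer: 491/5 ≈ 98.200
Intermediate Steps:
s(V) = V³ (s(V) = V²*V = V³)
E = 6
C(Z) = 6/Z
491*(y(-5, -3)*(s(1) + 6) + C(5)) = 491*((1³ + 6)/(-2 - 5) + 6/5) = 491*((1 + 6)/(-7) + 6*(⅕)) = 491*(-⅐*7 + 6/5) = 491*(-1 + 6/5) = 491*(⅕) = 491/5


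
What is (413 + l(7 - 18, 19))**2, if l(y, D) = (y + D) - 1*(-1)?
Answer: 178084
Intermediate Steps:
l(y, D) = 1 + D + y (l(y, D) = (D + y) + 1 = 1 + D + y)
(413 + l(7 - 18, 19))**2 = (413 + (1 + 19 + (7 - 18)))**2 = (413 + (1 + 19 - 11))**2 = (413 + 9)**2 = 422**2 = 178084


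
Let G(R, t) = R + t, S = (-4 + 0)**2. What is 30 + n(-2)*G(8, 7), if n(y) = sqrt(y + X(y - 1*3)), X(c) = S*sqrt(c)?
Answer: 30 + 15*sqrt(-2 + 16*I*sqrt(5)) ≈ 91.694 + 65.24*I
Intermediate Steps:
S = 16 (S = (-4)**2 = 16)
X(c) = 16*sqrt(c)
n(y) = sqrt(y + 16*sqrt(-3 + y)) (n(y) = sqrt(y + 16*sqrt(y - 1*3)) = sqrt(y + 16*sqrt(y - 3)) = sqrt(y + 16*sqrt(-3 + y)))
30 + n(-2)*G(8, 7) = 30 + sqrt(-2 + 16*sqrt(-3 - 2))*(8 + 7) = 30 + sqrt(-2 + 16*sqrt(-5))*15 = 30 + sqrt(-2 + 16*(I*sqrt(5)))*15 = 30 + sqrt(-2 + 16*I*sqrt(5))*15 = 30 + 15*sqrt(-2 + 16*I*sqrt(5))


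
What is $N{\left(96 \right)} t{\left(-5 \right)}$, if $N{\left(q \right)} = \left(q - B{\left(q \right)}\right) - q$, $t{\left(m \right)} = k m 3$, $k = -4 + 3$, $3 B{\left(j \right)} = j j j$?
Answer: $-4423680$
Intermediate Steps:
$B{\left(j \right)} = \frac{j^{3}}{3}$ ($B{\left(j \right)} = \frac{j j j}{3} = \frac{j^{2} j}{3} = \frac{j^{3}}{3}$)
$k = -1$
$t{\left(m \right)} = - 3 m$ ($t{\left(m \right)} = - m 3 = - 3 m$)
$N{\left(q \right)} = - \frac{q^{3}}{3}$ ($N{\left(q \right)} = \left(q - \frac{q^{3}}{3}\right) - q = - \frac{q^{3}}{3}$)
$N{\left(96 \right)} t{\left(-5 \right)} = - \frac{96^{3}}{3} \left(\left(-3\right) \left(-5\right)\right) = \left(- \frac{1}{3}\right) 884736 \cdot 15 = \left(-294912\right) 15 = -4423680$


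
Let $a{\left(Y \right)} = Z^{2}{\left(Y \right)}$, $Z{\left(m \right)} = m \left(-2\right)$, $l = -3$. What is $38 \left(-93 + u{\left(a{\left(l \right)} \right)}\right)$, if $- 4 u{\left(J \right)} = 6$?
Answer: $-3591$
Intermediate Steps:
$Z{\left(m \right)} = - 2 m$
$a{\left(Y \right)} = 4 Y^{2}$ ($a{\left(Y \right)} = \left(- 2 Y\right)^{2} = 4 Y^{2}$)
$u{\left(J \right)} = - \frac{3}{2}$ ($u{\left(J \right)} = \left(- \frac{1}{4}\right) 6 = - \frac{3}{2}$)
$38 \left(-93 + u{\left(a{\left(l \right)} \right)}\right) = 38 \left(-93 - \frac{3}{2}\right) = 38 \left(- \frac{189}{2}\right) = -3591$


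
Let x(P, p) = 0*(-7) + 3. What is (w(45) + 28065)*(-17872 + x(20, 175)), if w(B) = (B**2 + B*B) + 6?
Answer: -573970149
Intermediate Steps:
w(B) = 6 + 2*B**2 (w(B) = (B**2 + B**2) + 6 = 2*B**2 + 6 = 6 + 2*B**2)
x(P, p) = 3 (x(P, p) = 0 + 3 = 3)
(w(45) + 28065)*(-17872 + x(20, 175)) = ((6 + 2*45**2) + 28065)*(-17872 + 3) = ((6 + 2*2025) + 28065)*(-17869) = ((6 + 4050) + 28065)*(-17869) = (4056 + 28065)*(-17869) = 32121*(-17869) = -573970149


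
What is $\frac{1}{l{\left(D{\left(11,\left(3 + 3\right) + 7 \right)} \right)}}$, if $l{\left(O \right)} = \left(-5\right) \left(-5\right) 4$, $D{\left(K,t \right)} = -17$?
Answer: $\frac{1}{100} \approx 0.01$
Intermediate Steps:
$l{\left(O \right)} = 100$ ($l{\left(O \right)} = 25 \cdot 4 = 100$)
$\frac{1}{l{\left(D{\left(11,\left(3 + 3\right) + 7 \right)} \right)}} = \frac{1}{100}$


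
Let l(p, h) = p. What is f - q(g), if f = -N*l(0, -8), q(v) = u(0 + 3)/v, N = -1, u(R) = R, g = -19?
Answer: 3/19 ≈ 0.15789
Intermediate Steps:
q(v) = 3/v (q(v) = (0 + 3)/v = 3/v)
f = 0 (f = -(-1)*0 = -1*0 = 0)
f - q(g) = 0 - 3/(-19) = 0 - 3*(-1)/19 = 0 - 1*(-3/19) = 0 + 3/19 = 3/19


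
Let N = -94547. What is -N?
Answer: 94547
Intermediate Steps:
-N = -1*(-94547) = 94547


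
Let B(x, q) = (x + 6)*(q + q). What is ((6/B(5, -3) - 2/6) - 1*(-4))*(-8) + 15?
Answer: -449/33 ≈ -13.606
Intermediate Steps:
B(x, q) = 2*q*(6 + x) (B(x, q) = (6 + x)*(2*q) = 2*q*(6 + x))
((6/B(5, -3) - 2/6) - 1*(-4))*(-8) + 15 = ((6/((2*(-3)*(6 + 5))) - 2/6) - 1*(-4))*(-8) + 15 = ((6/((2*(-3)*11)) - 2*⅙) + 4)*(-8) + 15 = ((6/(-66) - ⅓) + 4)*(-8) + 15 = ((6*(-1/66) - ⅓) + 4)*(-8) + 15 = ((-1/11 - ⅓) + 4)*(-8) + 15 = (-14/33 + 4)*(-8) + 15 = (118/33)*(-8) + 15 = -944/33 + 15 = -449/33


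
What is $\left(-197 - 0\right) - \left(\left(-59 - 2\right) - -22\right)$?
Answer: $-158$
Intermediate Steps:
$\left(-197 - 0\right) - \left(\left(-59 - 2\right) - -22\right) = \left(-197 + 0\right) - \left(-61 + 22\right) = -197 - -39 = -197 + 39 = -158$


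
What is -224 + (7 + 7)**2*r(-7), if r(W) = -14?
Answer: -2968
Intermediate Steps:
-224 + (7 + 7)**2*r(-7) = -224 + (7 + 7)**2*(-14) = -224 + 14**2*(-14) = -224 + 196*(-14) = -224 - 2744 = -2968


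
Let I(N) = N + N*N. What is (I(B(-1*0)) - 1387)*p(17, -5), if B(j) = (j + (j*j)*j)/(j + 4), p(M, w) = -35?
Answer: 48545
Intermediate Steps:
B(j) = (j + j**3)/(4 + j) (B(j) = (j + j**2*j)/(4 + j) = (j + j**3)/(4 + j))
I(N) = N + N**2
(I(B(-1*0)) - 1387)*p(17, -5) = (((-1*0 + (-1*0)**3)/(4 - 1*0))*(1 + (-1*0 + (-1*0)**3)/(4 - 1*0)) - 1387)*(-35) = (((0 + 0**3)/(4 + 0))*(1 + (0 + 0**3)/(4 + 0)) - 1387)*(-35) = (((0 + 0)/4)*(1 + (0 + 0)/4) - 1387)*(-35) = (((1/4)*0)*(1 + (1/4)*0) - 1387)*(-35) = (0*(1 + 0) - 1387)*(-35) = (0*1 - 1387)*(-35) = (0 - 1387)*(-35) = -1387*(-35) = 48545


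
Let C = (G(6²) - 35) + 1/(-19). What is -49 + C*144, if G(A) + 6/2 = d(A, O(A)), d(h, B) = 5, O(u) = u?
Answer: -91363/19 ≈ -4808.6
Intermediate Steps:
G(A) = 2 (G(A) = -3 + 5 = 2)
C = -628/19 (C = (2 - 35) + 1/(-19) = -33 - 1/19 = -628/19 ≈ -33.053)
-49 + C*144 = -49 - 628/19*144 = -49 - 90432/19 = -91363/19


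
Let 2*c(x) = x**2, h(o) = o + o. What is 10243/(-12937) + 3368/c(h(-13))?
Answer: 20054841/2186353 ≈ 9.1727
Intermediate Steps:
h(o) = 2*o
c(x) = x**2/2
10243/(-12937) + 3368/c(h(-13)) = 10243/(-12937) + 3368/(((2*(-13))**2/2)) = 10243*(-1/12937) + 3368/(((1/2)*(-26)**2)) = -10243/12937 + 3368/(((1/2)*676)) = -10243/12937 + 3368/338 = -10243/12937 + 3368*(1/338) = -10243/12937 + 1684/169 = 20054841/2186353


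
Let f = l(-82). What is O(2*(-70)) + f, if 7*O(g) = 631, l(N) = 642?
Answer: 5125/7 ≈ 732.14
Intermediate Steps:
f = 642
O(g) = 631/7 (O(g) = (⅐)*631 = 631/7)
O(2*(-70)) + f = 631/7 + 642 = 5125/7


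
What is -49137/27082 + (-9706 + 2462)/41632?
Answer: -25475609/12812248 ≈ -1.9884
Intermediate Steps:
-49137/27082 + (-9706 + 2462)/41632 = -49137*1/27082 - 7244*1/41632 = -4467/2462 - 1811/10408 = -25475609/12812248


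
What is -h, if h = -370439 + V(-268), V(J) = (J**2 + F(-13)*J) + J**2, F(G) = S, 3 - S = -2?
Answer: 228131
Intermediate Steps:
S = 5 (S = 3 - 1*(-2) = 3 + 2 = 5)
F(G) = 5
V(J) = 2*J**2 + 5*J (V(J) = (J**2 + 5*J) + J**2 = 2*J**2 + 5*J)
h = -228131 (h = -370439 - 268*(5 + 2*(-268)) = -370439 - 268*(5 - 536) = -370439 - 268*(-531) = -370439 + 142308 = -228131)
-h = -1*(-228131) = 228131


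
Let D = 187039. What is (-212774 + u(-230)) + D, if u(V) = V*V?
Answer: 27165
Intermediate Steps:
u(V) = V²
(-212774 + u(-230)) + D = (-212774 + (-230)²) + 187039 = (-212774 + 52900) + 187039 = -159874 + 187039 = 27165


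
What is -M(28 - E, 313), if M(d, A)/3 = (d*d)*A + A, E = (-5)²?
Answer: -9390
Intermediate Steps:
E = 25
M(d, A) = 3*A + 3*A*d² (M(d, A) = 3*((d*d)*A + A) = 3*(d²*A + A) = 3*(A*d² + A) = 3*(A + A*d²) = 3*A + 3*A*d²)
-M(28 - E, 313) = -3*313*(1 + (28 - 1*25)²) = -3*313*(1 + (28 - 25)²) = -3*313*(1 + 3²) = -3*313*(1 + 9) = -3*313*10 = -1*9390 = -9390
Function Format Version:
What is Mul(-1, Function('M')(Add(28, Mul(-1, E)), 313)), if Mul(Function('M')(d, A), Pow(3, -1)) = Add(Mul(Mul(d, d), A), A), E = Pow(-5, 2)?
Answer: -9390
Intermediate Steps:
E = 25
Function('M')(d, A) = Add(Mul(3, A), Mul(3, A, Pow(d, 2))) (Function('M')(d, A) = Mul(3, Add(Mul(Mul(d, d), A), A)) = Mul(3, Add(Mul(Pow(d, 2), A), A)) = Mul(3, Add(Mul(A, Pow(d, 2)), A)) = Mul(3, Add(A, Mul(A, Pow(d, 2)))) = Add(Mul(3, A), Mul(3, A, Pow(d, 2))))
Mul(-1, Function('M')(Add(28, Mul(-1, E)), 313)) = Mul(-1, Mul(3, 313, Add(1, Pow(Add(28, Mul(-1, 25)), 2)))) = Mul(-1, Mul(3, 313, Add(1, Pow(Add(28, -25), 2)))) = Mul(-1, Mul(3, 313, Add(1, Pow(3, 2)))) = Mul(-1, Mul(3, 313, Add(1, 9))) = Mul(-1, Mul(3, 313, 10)) = Mul(-1, 9390) = -9390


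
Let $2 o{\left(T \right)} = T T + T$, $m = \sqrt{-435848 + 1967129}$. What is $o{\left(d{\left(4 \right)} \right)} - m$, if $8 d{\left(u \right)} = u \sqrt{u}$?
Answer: $1 - \sqrt{1531281} \approx -1236.4$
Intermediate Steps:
$d{\left(u \right)} = \frac{u^{\frac{3}{2}}}{8}$ ($d{\left(u \right)} = \frac{u \sqrt{u}}{8} = \frac{u^{\frac{3}{2}}}{8}$)
$m = \sqrt{1531281} \approx 1237.4$
$o{\left(T \right)} = \frac{T}{2} + \frac{T^{2}}{2}$ ($o{\left(T \right)} = \frac{T T + T}{2} = \frac{T^{2} + T}{2} = \frac{T + T^{2}}{2} = \frac{T}{2} + \frac{T^{2}}{2}$)
$o{\left(d{\left(4 \right)} \right)} - m = \frac{\frac{4^{\frac{3}{2}}}{8} \left(1 + \frac{4^{\frac{3}{2}}}{8}\right)}{2} - \sqrt{1531281} = \frac{\frac{1}{8} \cdot 8 \left(1 + \frac{1}{8} \cdot 8\right)}{2} - \sqrt{1531281} = \frac{1}{2} \cdot 1 \left(1 + 1\right) - \sqrt{1531281} = \frac{1}{2} \cdot 1 \cdot 2 - \sqrt{1531281} = 1 - \sqrt{1531281}$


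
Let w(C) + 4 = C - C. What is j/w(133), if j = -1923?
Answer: 1923/4 ≈ 480.75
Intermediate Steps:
w(C) = -4 (w(C) = -4 + (C - C) = -4 + 0 = -4)
j/w(133) = -1923/(-4) = -1923*(-¼) = 1923/4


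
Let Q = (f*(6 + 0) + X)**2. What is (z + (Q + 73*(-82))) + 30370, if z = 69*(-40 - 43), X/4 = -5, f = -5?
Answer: 21157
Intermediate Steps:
X = -20 (X = 4*(-5) = -20)
z = -5727 (z = 69*(-83) = -5727)
Q = 2500 (Q = (-5*(6 + 0) - 20)**2 = (-5*6 - 20)**2 = (-30 - 20)**2 = (-50)**2 = 2500)
(z + (Q + 73*(-82))) + 30370 = (-5727 + (2500 + 73*(-82))) + 30370 = (-5727 + (2500 - 5986)) + 30370 = (-5727 - 3486) + 30370 = -9213 + 30370 = 21157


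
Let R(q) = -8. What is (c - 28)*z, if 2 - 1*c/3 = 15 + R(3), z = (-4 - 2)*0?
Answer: 0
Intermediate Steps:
z = 0 (z = -6*0 = 0)
c = -15 (c = 6 - 3*(15 - 8) = 6 - 3*7 = 6 - 21 = -15)
(c - 28)*z = (-15 - 28)*0 = -43*0 = 0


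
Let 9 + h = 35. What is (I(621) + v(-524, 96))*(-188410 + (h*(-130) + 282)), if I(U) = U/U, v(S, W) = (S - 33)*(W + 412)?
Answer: 54188146140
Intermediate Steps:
h = 26 (h = -9 + 35 = 26)
v(S, W) = (-33 + S)*(412 + W)
I(U) = 1
(I(621) + v(-524, 96))*(-188410 + (h*(-130) + 282)) = (1 + (-13596 - 33*96 + 412*(-524) - 524*96))*(-188410 + (26*(-130) + 282)) = (1 + (-13596 - 3168 - 215888 - 50304))*(-188410 + (-3380 + 282)) = (1 - 282956)*(-188410 - 3098) = -282955*(-191508) = 54188146140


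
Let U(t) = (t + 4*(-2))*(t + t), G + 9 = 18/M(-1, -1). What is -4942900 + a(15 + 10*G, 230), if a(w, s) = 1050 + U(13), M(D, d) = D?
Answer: -4941720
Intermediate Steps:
G = -27 (G = -9 + 18/(-1) = -9 + 18*(-1) = -9 - 18 = -27)
U(t) = 2*t*(-8 + t) (U(t) = (t - 8)*(2*t) = (-8 + t)*(2*t) = 2*t*(-8 + t))
a(w, s) = 1180 (a(w, s) = 1050 + 2*13*(-8 + 13) = 1050 + 2*13*5 = 1050 + 130 = 1180)
-4942900 + a(15 + 10*G, 230) = -4942900 + 1180 = -4941720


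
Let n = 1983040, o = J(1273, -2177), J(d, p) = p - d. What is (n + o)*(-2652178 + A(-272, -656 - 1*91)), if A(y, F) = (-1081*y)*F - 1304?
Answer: -440053723171740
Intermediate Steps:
o = -3450 (o = -2177 - 1*1273 = -2177 - 1273 = -3450)
A(y, F) = -1304 - 1081*F*y (A(y, F) = -1081*F*y - 1304 = -1304 - 1081*F*y)
(n + o)*(-2652178 + A(-272, -656 - 1*91)) = (1983040 - 3450)*(-2652178 + (-1304 - 1081*(-656 - 1*91)*(-272))) = 1979590*(-2652178 + (-1304 - 1081*(-656 - 91)*(-272))) = 1979590*(-2652178 + (-1304 - 1081*(-747)*(-272))) = 1979590*(-2652178 + (-1304 - 219641904)) = 1979590*(-2652178 - 219643208) = 1979590*(-222295386) = -440053723171740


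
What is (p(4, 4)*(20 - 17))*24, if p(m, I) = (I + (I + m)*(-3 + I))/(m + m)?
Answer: 108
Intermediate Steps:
p(m, I) = (I + (-3 + I)*(I + m))/(2*m) (p(m, I) = (I + (-3 + I)*(I + m))/((2*m)) = (I + (-3 + I)*(I + m))*(1/(2*m)) = (I + (-3 + I)*(I + m))/(2*m))
(p(4, 4)*(20 - 17))*24 = (((½)*(4² - 2*4 + 4*(-3 + 4))/4)*(20 - 17))*24 = (((½)*(¼)*(16 - 8 + 4*1))*3)*24 = (((½)*(¼)*(16 - 8 + 4))*3)*24 = (((½)*(¼)*12)*3)*24 = ((3/2)*3)*24 = (9/2)*24 = 108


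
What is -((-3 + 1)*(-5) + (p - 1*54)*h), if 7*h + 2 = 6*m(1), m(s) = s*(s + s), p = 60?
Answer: -130/7 ≈ -18.571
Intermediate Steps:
m(s) = 2*s**2 (m(s) = s*(2*s) = 2*s**2)
h = 10/7 (h = -2/7 + (6*(2*1**2))/7 = -2/7 + (6*(2*1))/7 = -2/7 + (6*2)/7 = -2/7 + (1/7)*12 = -2/7 + 12/7 = 10/7 ≈ 1.4286)
-((-3 + 1)*(-5) + (p - 1*54)*h) = -((-3 + 1)*(-5) + (60 - 1*54)*(10/7)) = -(-2*(-5) + (60 - 54)*(10/7)) = -(10 + 6*(10/7)) = -(10 + 60/7) = -1*130/7 = -130/7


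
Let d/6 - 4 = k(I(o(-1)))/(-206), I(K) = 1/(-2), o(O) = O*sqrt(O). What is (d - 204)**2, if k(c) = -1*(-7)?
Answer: 344510721/10609 ≈ 32473.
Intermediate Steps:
o(O) = O**(3/2)
I(K) = -1/2
k(c) = 7
d = 2451/103 (d = 24 + 6*(7/(-206)) = 24 + 6*(7*(-1/206)) = 24 + 6*(-7/206) = 24 - 21/103 = 2451/103 ≈ 23.796)
(d - 204)**2 = (2451/103 - 204)**2 = (-18561/103)**2 = 344510721/10609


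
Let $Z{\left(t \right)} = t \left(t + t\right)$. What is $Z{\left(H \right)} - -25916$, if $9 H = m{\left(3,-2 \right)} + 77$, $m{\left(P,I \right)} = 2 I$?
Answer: $\frac{2109854}{81} \approx 26048.0$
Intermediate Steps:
$H = \frac{73}{9}$ ($H = \frac{2 \left(-2\right) + 77}{9} = \frac{-4 + 77}{9} = \frac{1}{9} \cdot 73 = \frac{73}{9} \approx 8.1111$)
$Z{\left(t \right)} = 2 t^{2}$ ($Z{\left(t \right)} = t 2 t = 2 t^{2}$)
$Z{\left(H \right)} - -25916 = 2 \left(\frac{73}{9}\right)^{2} - -25916 = 2 \cdot \frac{5329}{81} + 25916 = \frac{10658}{81} + 25916 = \frac{2109854}{81}$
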